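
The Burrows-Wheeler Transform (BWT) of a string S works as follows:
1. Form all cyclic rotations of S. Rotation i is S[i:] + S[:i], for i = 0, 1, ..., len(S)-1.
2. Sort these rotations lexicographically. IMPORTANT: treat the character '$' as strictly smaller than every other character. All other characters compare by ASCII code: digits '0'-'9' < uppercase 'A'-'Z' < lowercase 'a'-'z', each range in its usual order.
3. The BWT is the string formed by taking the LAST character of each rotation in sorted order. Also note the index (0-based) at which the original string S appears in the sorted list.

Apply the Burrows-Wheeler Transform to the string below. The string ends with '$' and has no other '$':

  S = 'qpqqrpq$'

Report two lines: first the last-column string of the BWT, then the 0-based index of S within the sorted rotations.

All 8 rotations (rotation i = S[i:]+S[:i]):
  rot[0] = qpqqrpq$
  rot[1] = pqqrpq$q
  rot[2] = qqrpq$qp
  rot[3] = qrpq$qpq
  rot[4] = rpq$qpqq
  rot[5] = pq$qpqqr
  rot[6] = q$qpqqrp
  rot[7] = $qpqqrpq
Sorted (with $ < everything):
  sorted[0] = $qpqqrpq  (last char: 'q')
  sorted[1] = pq$qpqqr  (last char: 'r')
  sorted[2] = pqqrpq$q  (last char: 'q')
  sorted[3] = q$qpqqrp  (last char: 'p')
  sorted[4] = qpqqrpq$  (last char: '$')
  sorted[5] = qqrpq$qp  (last char: 'p')
  sorted[6] = qrpq$qpq  (last char: 'q')
  sorted[7] = rpq$qpqq  (last char: 'q')
Last column: qrqp$pqq
Original string S is at sorted index 4

Answer: qrqp$pqq
4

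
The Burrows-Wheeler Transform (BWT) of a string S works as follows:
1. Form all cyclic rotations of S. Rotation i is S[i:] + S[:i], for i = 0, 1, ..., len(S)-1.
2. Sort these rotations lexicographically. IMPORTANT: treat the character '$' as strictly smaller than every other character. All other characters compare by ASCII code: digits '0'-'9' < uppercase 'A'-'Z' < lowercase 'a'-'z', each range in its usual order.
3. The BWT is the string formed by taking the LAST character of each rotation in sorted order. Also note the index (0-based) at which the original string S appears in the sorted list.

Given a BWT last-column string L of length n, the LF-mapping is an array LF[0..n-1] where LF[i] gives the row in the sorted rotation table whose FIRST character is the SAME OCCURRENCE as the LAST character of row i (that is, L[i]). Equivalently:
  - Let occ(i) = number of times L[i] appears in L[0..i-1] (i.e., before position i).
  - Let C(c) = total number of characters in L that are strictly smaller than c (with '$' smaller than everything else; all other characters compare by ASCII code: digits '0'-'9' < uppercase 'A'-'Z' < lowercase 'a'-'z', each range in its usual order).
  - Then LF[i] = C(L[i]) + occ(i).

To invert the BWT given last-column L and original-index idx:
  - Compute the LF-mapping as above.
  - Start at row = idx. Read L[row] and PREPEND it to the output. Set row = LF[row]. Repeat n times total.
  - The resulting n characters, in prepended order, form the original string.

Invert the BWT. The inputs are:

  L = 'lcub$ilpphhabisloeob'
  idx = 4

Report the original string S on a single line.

LF mapping: 11 5 19 2 0 9 12 16 17 7 8 1 3 10 18 13 14 6 15 4
Walk LF starting at row 4, prepending L[row]:
  step 1: row=4, L[4]='$', prepend. Next row=LF[4]=0
  step 2: row=0, L[0]='l', prepend. Next row=LF[0]=11
  step 3: row=11, L[11]='a', prepend. Next row=LF[11]=1
  step 4: row=1, L[1]='c', prepend. Next row=LF[1]=5
  step 5: row=5, L[5]='i', prepend. Next row=LF[5]=9
  step 6: row=9, L[9]='h', prepend. Next row=LF[9]=7
  step 7: row=7, L[7]='p', prepend. Next row=LF[7]=16
  step 8: row=16, L[16]='o', prepend. Next row=LF[16]=14
  step 9: row=14, L[14]='s', prepend. Next row=LF[14]=18
  step 10: row=18, L[18]='o', prepend. Next row=LF[18]=15
  step 11: row=15, L[15]='l', prepend. Next row=LF[15]=13
  step 12: row=13, L[13]='i', prepend. Next row=LF[13]=10
  step 13: row=10, L[10]='h', prepend. Next row=LF[10]=8
  step 14: row=8, L[8]='p', prepend. Next row=LF[8]=17
  step 15: row=17, L[17]='e', prepend. Next row=LF[17]=6
  step 16: row=6, L[6]='l', prepend. Next row=LF[6]=12
  step 17: row=12, L[12]='b', prepend. Next row=LF[12]=3
  step 18: row=3, L[3]='b', prepend. Next row=LF[3]=2
  step 19: row=2, L[2]='u', prepend. Next row=LF[2]=19
  step 20: row=19, L[19]='b', prepend. Next row=LF[19]=4
Reversed output: bubblephilosophical$

Answer: bubblephilosophical$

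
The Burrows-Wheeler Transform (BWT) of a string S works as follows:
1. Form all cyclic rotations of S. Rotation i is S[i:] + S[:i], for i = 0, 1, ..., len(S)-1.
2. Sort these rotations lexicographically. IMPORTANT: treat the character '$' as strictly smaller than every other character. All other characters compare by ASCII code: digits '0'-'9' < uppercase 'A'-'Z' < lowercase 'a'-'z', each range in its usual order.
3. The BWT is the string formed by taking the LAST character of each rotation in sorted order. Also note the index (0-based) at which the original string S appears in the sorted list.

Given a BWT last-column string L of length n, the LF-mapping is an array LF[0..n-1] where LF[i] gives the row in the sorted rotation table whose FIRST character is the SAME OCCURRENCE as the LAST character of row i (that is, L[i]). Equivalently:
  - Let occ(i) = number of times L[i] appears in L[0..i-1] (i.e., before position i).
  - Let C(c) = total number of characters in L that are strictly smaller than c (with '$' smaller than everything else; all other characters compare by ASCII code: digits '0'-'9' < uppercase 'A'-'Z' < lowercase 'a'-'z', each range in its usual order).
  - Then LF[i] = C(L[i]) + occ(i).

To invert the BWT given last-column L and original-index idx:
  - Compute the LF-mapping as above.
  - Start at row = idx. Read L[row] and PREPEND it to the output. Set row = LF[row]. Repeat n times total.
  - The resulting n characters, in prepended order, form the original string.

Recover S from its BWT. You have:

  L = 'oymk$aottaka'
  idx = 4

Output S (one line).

LF mapping: 7 11 6 4 0 1 8 9 10 2 5 3
Walk LF starting at row 4, prepending L[row]:
  step 1: row=4, L[4]='$', prepend. Next row=LF[4]=0
  step 2: row=0, L[0]='o', prepend. Next row=LF[0]=7
  step 3: row=7, L[7]='t', prepend. Next row=LF[7]=9
  step 4: row=9, L[9]='a', prepend. Next row=LF[9]=2
  step 5: row=2, L[2]='m', prepend. Next row=LF[2]=6
  step 6: row=6, L[6]='o', prepend. Next row=LF[6]=8
  step 7: row=8, L[8]='t', prepend. Next row=LF[8]=10
  step 8: row=10, L[10]='k', prepend. Next row=LF[10]=5
  step 9: row=5, L[5]='a', prepend. Next row=LF[5]=1
  step 10: row=1, L[1]='y', prepend. Next row=LF[1]=11
  step 11: row=11, L[11]='a', prepend. Next row=LF[11]=3
  step 12: row=3, L[3]='k', prepend. Next row=LF[3]=4
Reversed output: kayaktomato$

Answer: kayaktomato$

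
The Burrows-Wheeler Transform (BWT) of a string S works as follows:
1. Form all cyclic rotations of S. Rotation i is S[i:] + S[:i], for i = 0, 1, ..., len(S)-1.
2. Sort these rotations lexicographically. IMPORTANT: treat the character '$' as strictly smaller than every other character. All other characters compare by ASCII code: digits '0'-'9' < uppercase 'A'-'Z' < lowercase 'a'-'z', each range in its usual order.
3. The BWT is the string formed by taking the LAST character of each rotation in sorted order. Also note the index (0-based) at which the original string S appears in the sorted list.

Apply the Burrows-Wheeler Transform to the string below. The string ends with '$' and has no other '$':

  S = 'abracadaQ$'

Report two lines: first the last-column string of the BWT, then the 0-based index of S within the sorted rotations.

All 10 rotations (rotation i = S[i:]+S[:i]):
  rot[0] = abracadaQ$
  rot[1] = bracadaQ$a
  rot[2] = racadaQ$ab
  rot[3] = acadaQ$abr
  rot[4] = cadaQ$abra
  rot[5] = adaQ$abrac
  rot[6] = daQ$abraca
  rot[7] = aQ$abracad
  rot[8] = Q$abracada
  rot[9] = $abracadaQ
Sorted (with $ < everything):
  sorted[0] = $abracadaQ  (last char: 'Q')
  sorted[1] = Q$abracada  (last char: 'a')
  sorted[2] = aQ$abracad  (last char: 'd')
  sorted[3] = abracadaQ$  (last char: '$')
  sorted[4] = acadaQ$abr  (last char: 'r')
  sorted[5] = adaQ$abrac  (last char: 'c')
  sorted[6] = bracadaQ$a  (last char: 'a')
  sorted[7] = cadaQ$abra  (last char: 'a')
  sorted[8] = daQ$abraca  (last char: 'a')
  sorted[9] = racadaQ$ab  (last char: 'b')
Last column: Qad$rcaaab
Original string S is at sorted index 3

Answer: Qad$rcaaab
3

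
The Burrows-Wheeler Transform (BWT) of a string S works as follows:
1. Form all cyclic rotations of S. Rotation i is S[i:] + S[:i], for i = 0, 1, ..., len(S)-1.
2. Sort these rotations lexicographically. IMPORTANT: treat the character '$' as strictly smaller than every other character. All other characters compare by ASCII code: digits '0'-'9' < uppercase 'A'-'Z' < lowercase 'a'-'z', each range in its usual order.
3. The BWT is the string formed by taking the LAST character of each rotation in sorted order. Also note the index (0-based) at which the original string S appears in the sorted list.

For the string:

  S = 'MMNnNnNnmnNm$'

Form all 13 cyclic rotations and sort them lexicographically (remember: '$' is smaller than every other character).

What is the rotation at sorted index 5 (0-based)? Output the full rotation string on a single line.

Answer: NnNnmnNm$MMNn

Derivation:
All 13 rotations (rotation i = S[i:]+S[:i]):
  rot[0] = MMNnNnNnmnNm$
  rot[1] = MNnNnNnmnNm$M
  rot[2] = NnNnNnmnNm$MM
  rot[3] = nNnNnmnNm$MMN
  rot[4] = NnNnmnNm$MMNn
  rot[5] = nNnmnNm$MMNnN
  rot[6] = NnmnNm$MMNnNn
  rot[7] = nmnNm$MMNnNnN
  rot[8] = mnNm$MMNnNnNn
  rot[9] = nNm$MMNnNnNnm
  rot[10] = Nm$MMNnNnNnmn
  rot[11] = m$MMNnNnNnmnN
  rot[12] = $MMNnNnNnmnNm
Sorted (with $ < everything):
  sorted[0] = $MMNnNnNnmnNm
  sorted[1] = MMNnNnNnmnNm$
  sorted[2] = MNnNnNnmnNm$M
  sorted[3] = Nm$MMNnNnNnmn
  sorted[4] = NnNnNnmnNm$MM
  sorted[5] = NnNnmnNm$MMNn
  sorted[6] = NnmnNm$MMNnNn
  sorted[7] = m$MMNnNnNnmnN
  sorted[8] = mnNm$MMNnNnNn
  sorted[9] = nNm$MMNnNnNnm
  sorted[10] = nNnNnmnNm$MMN
  sorted[11] = nNnmnNm$MMNnN
  sorted[12] = nmnNm$MMNnNnN
sorted[5] = NnNnmnNm$MMNn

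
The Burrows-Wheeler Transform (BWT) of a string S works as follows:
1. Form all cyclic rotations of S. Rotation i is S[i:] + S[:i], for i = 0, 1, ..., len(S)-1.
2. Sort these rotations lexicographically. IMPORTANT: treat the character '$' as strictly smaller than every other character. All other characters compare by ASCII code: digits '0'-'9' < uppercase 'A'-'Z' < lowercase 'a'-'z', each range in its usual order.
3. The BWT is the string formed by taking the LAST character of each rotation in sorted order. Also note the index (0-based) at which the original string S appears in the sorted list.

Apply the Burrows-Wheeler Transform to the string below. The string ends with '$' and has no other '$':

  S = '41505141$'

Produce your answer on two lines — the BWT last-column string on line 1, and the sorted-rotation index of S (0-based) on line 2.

All 9 rotations (rotation i = S[i:]+S[:i]):
  rot[0] = 41505141$
  rot[1] = 1505141$4
  rot[2] = 505141$41
  rot[3] = 05141$415
  rot[4] = 5141$4150
  rot[5] = 141$41505
  rot[6] = 41$415051
  rot[7] = 1$4150514
  rot[8] = $41505141
Sorted (with $ < everything):
  sorted[0] = $41505141  (last char: '1')
  sorted[1] = 05141$415  (last char: '5')
  sorted[2] = 1$4150514  (last char: '4')
  sorted[3] = 141$41505  (last char: '5')
  sorted[4] = 1505141$4  (last char: '4')
  sorted[5] = 41$415051  (last char: '1')
  sorted[6] = 41505141$  (last char: '$')
  sorted[7] = 505141$41  (last char: '1')
  sorted[8] = 5141$4150  (last char: '0')
Last column: 154541$10
Original string S is at sorted index 6

Answer: 154541$10
6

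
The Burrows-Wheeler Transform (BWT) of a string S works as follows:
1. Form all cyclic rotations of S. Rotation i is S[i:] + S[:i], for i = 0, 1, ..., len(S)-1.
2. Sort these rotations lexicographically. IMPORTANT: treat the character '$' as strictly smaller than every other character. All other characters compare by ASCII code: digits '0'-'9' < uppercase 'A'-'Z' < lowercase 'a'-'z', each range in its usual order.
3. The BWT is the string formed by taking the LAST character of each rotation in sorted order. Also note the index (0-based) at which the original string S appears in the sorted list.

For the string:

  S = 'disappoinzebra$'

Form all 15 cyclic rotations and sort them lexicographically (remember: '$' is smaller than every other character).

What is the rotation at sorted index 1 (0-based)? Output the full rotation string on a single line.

Answer: a$disappoinzebr

Derivation:
All 15 rotations (rotation i = S[i:]+S[:i]):
  rot[0] = disappoinzebra$
  rot[1] = isappoinzebra$d
  rot[2] = sappoinzebra$di
  rot[3] = appoinzebra$dis
  rot[4] = ppoinzebra$disa
  rot[5] = poinzebra$disap
  rot[6] = oinzebra$disapp
  rot[7] = inzebra$disappo
  rot[8] = nzebra$disappoi
  rot[9] = zebra$disappoin
  rot[10] = ebra$disappoinz
  rot[11] = bra$disappoinze
  rot[12] = ra$disappoinzeb
  rot[13] = a$disappoinzebr
  rot[14] = $disappoinzebra
Sorted (with $ < everything):
  sorted[0] = $disappoinzebra
  sorted[1] = a$disappoinzebr
  sorted[2] = appoinzebra$dis
  sorted[3] = bra$disappoinze
  sorted[4] = disappoinzebra$
  sorted[5] = ebra$disappoinz
  sorted[6] = inzebra$disappo
  sorted[7] = isappoinzebra$d
  sorted[8] = nzebra$disappoi
  sorted[9] = oinzebra$disapp
  sorted[10] = poinzebra$disap
  sorted[11] = ppoinzebra$disa
  sorted[12] = ra$disappoinzeb
  sorted[13] = sappoinzebra$di
  sorted[14] = zebra$disappoin
sorted[1] = a$disappoinzebr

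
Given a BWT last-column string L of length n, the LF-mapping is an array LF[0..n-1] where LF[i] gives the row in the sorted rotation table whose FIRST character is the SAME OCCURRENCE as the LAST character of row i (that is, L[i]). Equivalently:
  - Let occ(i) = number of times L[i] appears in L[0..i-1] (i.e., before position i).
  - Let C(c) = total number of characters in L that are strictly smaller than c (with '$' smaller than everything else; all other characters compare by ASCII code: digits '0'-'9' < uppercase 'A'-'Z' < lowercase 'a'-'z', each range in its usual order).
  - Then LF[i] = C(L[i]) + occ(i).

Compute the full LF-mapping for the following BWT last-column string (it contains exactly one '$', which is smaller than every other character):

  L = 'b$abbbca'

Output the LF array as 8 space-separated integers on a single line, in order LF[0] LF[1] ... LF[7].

Char counts: '$':1, 'a':2, 'b':4, 'c':1
C (first-col start): C('$')=0, C('a')=1, C('b')=3, C('c')=7
L[0]='b': occ=0, LF[0]=C('b')+0=3+0=3
L[1]='$': occ=0, LF[1]=C('$')+0=0+0=0
L[2]='a': occ=0, LF[2]=C('a')+0=1+0=1
L[3]='b': occ=1, LF[3]=C('b')+1=3+1=4
L[4]='b': occ=2, LF[4]=C('b')+2=3+2=5
L[5]='b': occ=3, LF[5]=C('b')+3=3+3=6
L[6]='c': occ=0, LF[6]=C('c')+0=7+0=7
L[7]='a': occ=1, LF[7]=C('a')+1=1+1=2

Answer: 3 0 1 4 5 6 7 2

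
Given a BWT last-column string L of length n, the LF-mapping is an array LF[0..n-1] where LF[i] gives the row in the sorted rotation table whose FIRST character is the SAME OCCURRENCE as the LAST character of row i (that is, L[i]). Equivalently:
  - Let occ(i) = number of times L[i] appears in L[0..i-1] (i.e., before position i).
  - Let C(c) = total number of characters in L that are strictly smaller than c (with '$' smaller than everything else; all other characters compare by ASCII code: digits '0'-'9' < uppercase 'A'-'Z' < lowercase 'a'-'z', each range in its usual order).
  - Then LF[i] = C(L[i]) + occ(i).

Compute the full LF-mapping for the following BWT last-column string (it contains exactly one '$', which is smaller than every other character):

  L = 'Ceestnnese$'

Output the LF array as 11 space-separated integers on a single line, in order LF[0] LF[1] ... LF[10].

Char counts: '$':1, 'C':1, 'e':4, 'n':2, 's':2, 't':1
C (first-col start): C('$')=0, C('C')=1, C('e')=2, C('n')=6, C('s')=8, C('t')=10
L[0]='C': occ=0, LF[0]=C('C')+0=1+0=1
L[1]='e': occ=0, LF[1]=C('e')+0=2+0=2
L[2]='e': occ=1, LF[2]=C('e')+1=2+1=3
L[3]='s': occ=0, LF[3]=C('s')+0=8+0=8
L[4]='t': occ=0, LF[4]=C('t')+0=10+0=10
L[5]='n': occ=0, LF[5]=C('n')+0=6+0=6
L[6]='n': occ=1, LF[6]=C('n')+1=6+1=7
L[7]='e': occ=2, LF[7]=C('e')+2=2+2=4
L[8]='s': occ=1, LF[8]=C('s')+1=8+1=9
L[9]='e': occ=3, LF[9]=C('e')+3=2+3=5
L[10]='$': occ=0, LF[10]=C('$')+0=0+0=0

Answer: 1 2 3 8 10 6 7 4 9 5 0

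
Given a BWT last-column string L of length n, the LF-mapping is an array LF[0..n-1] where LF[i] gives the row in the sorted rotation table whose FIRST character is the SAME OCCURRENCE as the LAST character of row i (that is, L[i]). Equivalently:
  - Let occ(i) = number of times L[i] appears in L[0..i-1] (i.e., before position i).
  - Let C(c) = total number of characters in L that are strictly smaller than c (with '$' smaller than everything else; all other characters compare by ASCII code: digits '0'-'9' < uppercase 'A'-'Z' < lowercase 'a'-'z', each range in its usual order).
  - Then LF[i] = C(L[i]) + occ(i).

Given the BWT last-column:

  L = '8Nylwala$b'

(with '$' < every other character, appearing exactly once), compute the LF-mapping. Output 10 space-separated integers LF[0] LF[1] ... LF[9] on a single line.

Answer: 1 2 9 6 8 3 7 4 0 5

Derivation:
Char counts: '$':1, '8':1, 'N':1, 'a':2, 'b':1, 'l':2, 'w':1, 'y':1
C (first-col start): C('$')=0, C('8')=1, C('N')=2, C('a')=3, C('b')=5, C('l')=6, C('w')=8, C('y')=9
L[0]='8': occ=0, LF[0]=C('8')+0=1+0=1
L[1]='N': occ=0, LF[1]=C('N')+0=2+0=2
L[2]='y': occ=0, LF[2]=C('y')+0=9+0=9
L[3]='l': occ=0, LF[3]=C('l')+0=6+0=6
L[4]='w': occ=0, LF[4]=C('w')+0=8+0=8
L[5]='a': occ=0, LF[5]=C('a')+0=3+0=3
L[6]='l': occ=1, LF[6]=C('l')+1=6+1=7
L[7]='a': occ=1, LF[7]=C('a')+1=3+1=4
L[8]='$': occ=0, LF[8]=C('$')+0=0+0=0
L[9]='b': occ=0, LF[9]=C('b')+0=5+0=5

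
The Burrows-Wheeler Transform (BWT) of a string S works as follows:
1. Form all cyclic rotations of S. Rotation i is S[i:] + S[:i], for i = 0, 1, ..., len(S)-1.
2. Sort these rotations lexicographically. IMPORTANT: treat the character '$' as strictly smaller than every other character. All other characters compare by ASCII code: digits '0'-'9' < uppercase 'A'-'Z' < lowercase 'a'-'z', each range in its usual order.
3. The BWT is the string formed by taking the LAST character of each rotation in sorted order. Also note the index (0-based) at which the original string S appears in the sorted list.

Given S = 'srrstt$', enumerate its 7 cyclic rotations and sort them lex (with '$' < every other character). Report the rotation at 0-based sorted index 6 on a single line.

All 7 rotations (rotation i = S[i:]+S[:i]):
  rot[0] = srrstt$
  rot[1] = rrstt$s
  rot[2] = rstt$sr
  rot[3] = stt$srr
  rot[4] = tt$srrs
  rot[5] = t$srrst
  rot[6] = $srrstt
Sorted (with $ < everything):
  sorted[0] = $srrstt
  sorted[1] = rrstt$s
  sorted[2] = rstt$sr
  sorted[3] = srrstt$
  sorted[4] = stt$srr
  sorted[5] = t$srrst
  sorted[6] = tt$srrs
sorted[6] = tt$srrs

Answer: tt$srrs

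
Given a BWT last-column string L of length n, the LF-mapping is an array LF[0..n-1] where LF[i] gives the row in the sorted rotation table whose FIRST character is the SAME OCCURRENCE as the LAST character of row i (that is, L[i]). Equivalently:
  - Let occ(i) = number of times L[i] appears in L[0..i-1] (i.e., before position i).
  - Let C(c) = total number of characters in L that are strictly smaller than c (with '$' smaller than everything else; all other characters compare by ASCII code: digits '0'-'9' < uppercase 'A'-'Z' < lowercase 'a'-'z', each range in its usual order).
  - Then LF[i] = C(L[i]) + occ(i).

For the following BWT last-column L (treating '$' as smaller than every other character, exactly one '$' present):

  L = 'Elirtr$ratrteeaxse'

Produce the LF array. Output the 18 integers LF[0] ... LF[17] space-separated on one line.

Char counts: '$':1, 'E':1, 'a':2, 'e':3, 'i':1, 'l':1, 'r':4, 's':1, 't':3, 'x':1
C (first-col start): C('$')=0, C('E')=1, C('a')=2, C('e')=4, C('i')=7, C('l')=8, C('r')=9, C('s')=13, C('t')=14, C('x')=17
L[0]='E': occ=0, LF[0]=C('E')+0=1+0=1
L[1]='l': occ=0, LF[1]=C('l')+0=8+0=8
L[2]='i': occ=0, LF[2]=C('i')+0=7+0=7
L[3]='r': occ=0, LF[3]=C('r')+0=9+0=9
L[4]='t': occ=0, LF[4]=C('t')+0=14+0=14
L[5]='r': occ=1, LF[5]=C('r')+1=9+1=10
L[6]='$': occ=0, LF[6]=C('$')+0=0+0=0
L[7]='r': occ=2, LF[7]=C('r')+2=9+2=11
L[8]='a': occ=0, LF[8]=C('a')+0=2+0=2
L[9]='t': occ=1, LF[9]=C('t')+1=14+1=15
L[10]='r': occ=3, LF[10]=C('r')+3=9+3=12
L[11]='t': occ=2, LF[11]=C('t')+2=14+2=16
L[12]='e': occ=0, LF[12]=C('e')+0=4+0=4
L[13]='e': occ=1, LF[13]=C('e')+1=4+1=5
L[14]='a': occ=1, LF[14]=C('a')+1=2+1=3
L[15]='x': occ=0, LF[15]=C('x')+0=17+0=17
L[16]='s': occ=0, LF[16]=C('s')+0=13+0=13
L[17]='e': occ=2, LF[17]=C('e')+2=4+2=6

Answer: 1 8 7 9 14 10 0 11 2 15 12 16 4 5 3 17 13 6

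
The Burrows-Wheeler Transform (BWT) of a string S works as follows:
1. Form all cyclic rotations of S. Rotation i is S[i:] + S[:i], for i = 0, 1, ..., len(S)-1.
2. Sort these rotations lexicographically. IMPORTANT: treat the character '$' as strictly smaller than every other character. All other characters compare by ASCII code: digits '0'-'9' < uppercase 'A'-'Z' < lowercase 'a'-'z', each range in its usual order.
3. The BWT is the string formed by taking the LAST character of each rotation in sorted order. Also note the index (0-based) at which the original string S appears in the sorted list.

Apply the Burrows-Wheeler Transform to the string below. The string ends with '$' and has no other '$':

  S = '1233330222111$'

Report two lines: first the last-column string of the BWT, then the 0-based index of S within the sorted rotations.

All 14 rotations (rotation i = S[i:]+S[:i]):
  rot[0] = 1233330222111$
  rot[1] = 233330222111$1
  rot[2] = 33330222111$12
  rot[3] = 3330222111$123
  rot[4] = 330222111$1233
  rot[5] = 30222111$12333
  rot[6] = 0222111$123333
  rot[7] = 222111$1233330
  rot[8] = 22111$12333302
  rot[9] = 2111$123333022
  rot[10] = 111$1233330222
  rot[11] = 11$12333302221
  rot[12] = 1$123333022211
  rot[13] = $1233330222111
Sorted (with $ < everything):
  sorted[0] = $1233330222111  (last char: '1')
  sorted[1] = 0222111$123333  (last char: '3')
  sorted[2] = 1$123333022211  (last char: '1')
  sorted[3] = 11$12333302221  (last char: '1')
  sorted[4] = 111$1233330222  (last char: '2')
  sorted[5] = 1233330222111$  (last char: '$')
  sorted[6] = 2111$123333022  (last char: '2')
  sorted[7] = 22111$12333302  (last char: '2')
  sorted[8] = 222111$1233330  (last char: '0')
  sorted[9] = 233330222111$1  (last char: '1')
  sorted[10] = 30222111$12333  (last char: '3')
  sorted[11] = 330222111$1233  (last char: '3')
  sorted[12] = 3330222111$123  (last char: '3')
  sorted[13] = 33330222111$12  (last char: '2')
Last column: 13112$22013332
Original string S is at sorted index 5

Answer: 13112$22013332
5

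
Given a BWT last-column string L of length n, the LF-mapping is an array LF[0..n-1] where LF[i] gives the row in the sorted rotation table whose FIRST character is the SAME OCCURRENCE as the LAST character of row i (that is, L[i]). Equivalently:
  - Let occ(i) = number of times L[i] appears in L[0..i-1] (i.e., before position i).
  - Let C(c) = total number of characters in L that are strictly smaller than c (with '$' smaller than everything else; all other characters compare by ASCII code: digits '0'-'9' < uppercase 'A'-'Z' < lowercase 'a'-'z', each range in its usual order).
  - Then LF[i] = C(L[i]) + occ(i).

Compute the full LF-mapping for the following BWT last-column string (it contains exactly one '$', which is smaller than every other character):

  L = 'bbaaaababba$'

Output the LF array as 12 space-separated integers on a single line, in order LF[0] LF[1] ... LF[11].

Answer: 7 8 1 2 3 4 9 5 10 11 6 0

Derivation:
Char counts: '$':1, 'a':6, 'b':5
C (first-col start): C('$')=0, C('a')=1, C('b')=7
L[0]='b': occ=0, LF[0]=C('b')+0=7+0=7
L[1]='b': occ=1, LF[1]=C('b')+1=7+1=8
L[2]='a': occ=0, LF[2]=C('a')+0=1+0=1
L[3]='a': occ=1, LF[3]=C('a')+1=1+1=2
L[4]='a': occ=2, LF[4]=C('a')+2=1+2=3
L[5]='a': occ=3, LF[5]=C('a')+3=1+3=4
L[6]='b': occ=2, LF[6]=C('b')+2=7+2=9
L[7]='a': occ=4, LF[7]=C('a')+4=1+4=5
L[8]='b': occ=3, LF[8]=C('b')+3=7+3=10
L[9]='b': occ=4, LF[9]=C('b')+4=7+4=11
L[10]='a': occ=5, LF[10]=C('a')+5=1+5=6
L[11]='$': occ=0, LF[11]=C('$')+0=0+0=0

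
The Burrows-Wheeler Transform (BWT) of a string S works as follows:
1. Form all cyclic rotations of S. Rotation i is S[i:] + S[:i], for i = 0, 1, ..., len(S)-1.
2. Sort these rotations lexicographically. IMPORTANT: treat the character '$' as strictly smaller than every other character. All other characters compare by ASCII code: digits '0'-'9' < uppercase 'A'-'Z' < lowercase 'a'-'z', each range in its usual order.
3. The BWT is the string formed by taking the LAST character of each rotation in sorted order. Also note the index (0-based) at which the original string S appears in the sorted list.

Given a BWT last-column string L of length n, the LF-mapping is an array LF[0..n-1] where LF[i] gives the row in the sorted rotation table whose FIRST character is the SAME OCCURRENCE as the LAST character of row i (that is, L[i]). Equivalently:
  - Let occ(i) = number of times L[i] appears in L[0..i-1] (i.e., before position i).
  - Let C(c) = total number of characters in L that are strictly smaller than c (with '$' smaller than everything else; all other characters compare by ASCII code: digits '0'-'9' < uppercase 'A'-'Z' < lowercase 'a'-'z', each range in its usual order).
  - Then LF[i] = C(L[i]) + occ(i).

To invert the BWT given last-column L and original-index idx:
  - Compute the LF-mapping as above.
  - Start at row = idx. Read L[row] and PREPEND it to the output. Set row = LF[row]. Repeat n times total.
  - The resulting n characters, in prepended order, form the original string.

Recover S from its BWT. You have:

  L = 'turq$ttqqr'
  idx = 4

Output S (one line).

LF mapping: 6 9 4 1 0 7 8 2 3 5
Walk LF starting at row 4, prepending L[row]:
  step 1: row=4, L[4]='$', prepend. Next row=LF[4]=0
  step 2: row=0, L[0]='t', prepend. Next row=LF[0]=6
  step 3: row=6, L[6]='t', prepend. Next row=LF[6]=8
  step 4: row=8, L[8]='q', prepend. Next row=LF[8]=3
  step 5: row=3, L[3]='q', prepend. Next row=LF[3]=1
  step 6: row=1, L[1]='u', prepend. Next row=LF[1]=9
  step 7: row=9, L[9]='r', prepend. Next row=LF[9]=5
  step 8: row=5, L[5]='t', prepend. Next row=LF[5]=7
  step 9: row=7, L[7]='q', prepend. Next row=LF[7]=2
  step 10: row=2, L[2]='r', prepend. Next row=LF[2]=4
Reversed output: rqtruqqtt$

Answer: rqtruqqtt$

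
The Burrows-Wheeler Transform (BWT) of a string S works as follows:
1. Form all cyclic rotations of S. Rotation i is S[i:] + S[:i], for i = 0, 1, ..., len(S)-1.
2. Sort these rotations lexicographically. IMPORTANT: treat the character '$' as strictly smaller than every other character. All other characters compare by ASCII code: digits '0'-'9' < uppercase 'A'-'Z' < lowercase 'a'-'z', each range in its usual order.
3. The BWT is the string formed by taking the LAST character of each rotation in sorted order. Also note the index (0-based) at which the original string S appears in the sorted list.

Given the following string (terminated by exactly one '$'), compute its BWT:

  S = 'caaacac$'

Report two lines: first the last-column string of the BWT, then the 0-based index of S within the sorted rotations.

Answer: ccacaa$a
6

Derivation:
All 8 rotations (rotation i = S[i:]+S[:i]):
  rot[0] = caaacac$
  rot[1] = aaacac$c
  rot[2] = aacac$ca
  rot[3] = acac$caa
  rot[4] = cac$caaa
  rot[5] = ac$caaac
  rot[6] = c$caaaca
  rot[7] = $caaacac
Sorted (with $ < everything):
  sorted[0] = $caaacac  (last char: 'c')
  sorted[1] = aaacac$c  (last char: 'c')
  sorted[2] = aacac$ca  (last char: 'a')
  sorted[3] = ac$caaac  (last char: 'c')
  sorted[4] = acac$caa  (last char: 'a')
  sorted[5] = c$caaaca  (last char: 'a')
  sorted[6] = caaacac$  (last char: '$')
  sorted[7] = cac$caaa  (last char: 'a')
Last column: ccacaa$a
Original string S is at sorted index 6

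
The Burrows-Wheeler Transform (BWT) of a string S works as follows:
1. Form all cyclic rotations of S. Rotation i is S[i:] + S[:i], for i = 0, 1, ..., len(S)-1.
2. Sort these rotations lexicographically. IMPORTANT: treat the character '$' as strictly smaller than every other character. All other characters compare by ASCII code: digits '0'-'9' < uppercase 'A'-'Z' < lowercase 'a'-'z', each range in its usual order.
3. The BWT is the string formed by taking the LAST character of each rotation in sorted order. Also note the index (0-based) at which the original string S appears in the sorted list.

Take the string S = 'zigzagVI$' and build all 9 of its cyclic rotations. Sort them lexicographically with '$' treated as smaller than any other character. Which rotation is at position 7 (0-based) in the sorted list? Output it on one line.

Answer: zagVI$zig

Derivation:
All 9 rotations (rotation i = S[i:]+S[:i]):
  rot[0] = zigzagVI$
  rot[1] = igzagVI$z
  rot[2] = gzagVI$zi
  rot[3] = zagVI$zig
  rot[4] = agVI$zigz
  rot[5] = gVI$zigza
  rot[6] = VI$zigzag
  rot[7] = I$zigzagV
  rot[8] = $zigzagVI
Sorted (with $ < everything):
  sorted[0] = $zigzagVI
  sorted[1] = I$zigzagV
  sorted[2] = VI$zigzag
  sorted[3] = agVI$zigz
  sorted[4] = gVI$zigza
  sorted[5] = gzagVI$zi
  sorted[6] = igzagVI$z
  sorted[7] = zagVI$zig
  sorted[8] = zigzagVI$
sorted[7] = zagVI$zig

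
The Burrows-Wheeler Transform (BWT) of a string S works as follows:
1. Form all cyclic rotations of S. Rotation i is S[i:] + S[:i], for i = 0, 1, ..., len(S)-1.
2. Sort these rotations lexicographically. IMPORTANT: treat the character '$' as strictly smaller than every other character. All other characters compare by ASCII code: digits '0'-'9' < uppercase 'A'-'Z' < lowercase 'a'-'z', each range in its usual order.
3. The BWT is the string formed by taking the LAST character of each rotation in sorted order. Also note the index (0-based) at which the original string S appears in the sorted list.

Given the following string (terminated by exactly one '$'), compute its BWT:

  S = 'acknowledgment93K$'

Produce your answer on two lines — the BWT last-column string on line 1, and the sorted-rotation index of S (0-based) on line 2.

Answer: K9t3$aelmdcwgkenno
4

Derivation:
All 18 rotations (rotation i = S[i:]+S[:i]):
  rot[0] = acknowledgment93K$
  rot[1] = cknowledgment93K$a
  rot[2] = knowledgment93K$ac
  rot[3] = nowledgment93K$ack
  rot[4] = owledgment93K$ackn
  rot[5] = wledgment93K$ackno
  rot[6] = ledgment93K$acknow
  rot[7] = edgment93K$acknowl
  rot[8] = dgment93K$acknowle
  rot[9] = gment93K$acknowled
  rot[10] = ment93K$acknowledg
  rot[11] = ent93K$acknowledgm
  rot[12] = nt93K$acknowledgme
  rot[13] = t93K$acknowledgmen
  rot[14] = 93K$acknowledgment
  rot[15] = 3K$acknowledgment9
  rot[16] = K$acknowledgment93
  rot[17] = $acknowledgment93K
Sorted (with $ < everything):
  sorted[0] = $acknowledgment93K  (last char: 'K')
  sorted[1] = 3K$acknowledgment9  (last char: '9')
  sorted[2] = 93K$acknowledgment  (last char: 't')
  sorted[3] = K$acknowledgment93  (last char: '3')
  sorted[4] = acknowledgment93K$  (last char: '$')
  sorted[5] = cknowledgment93K$a  (last char: 'a')
  sorted[6] = dgment93K$acknowle  (last char: 'e')
  sorted[7] = edgment93K$acknowl  (last char: 'l')
  sorted[8] = ent93K$acknowledgm  (last char: 'm')
  sorted[9] = gment93K$acknowled  (last char: 'd')
  sorted[10] = knowledgment93K$ac  (last char: 'c')
  sorted[11] = ledgment93K$acknow  (last char: 'w')
  sorted[12] = ment93K$acknowledg  (last char: 'g')
  sorted[13] = nowledgment93K$ack  (last char: 'k')
  sorted[14] = nt93K$acknowledgme  (last char: 'e')
  sorted[15] = owledgment93K$ackn  (last char: 'n')
  sorted[16] = t93K$acknowledgmen  (last char: 'n')
  sorted[17] = wledgment93K$ackno  (last char: 'o')
Last column: K9t3$aelmdcwgkenno
Original string S is at sorted index 4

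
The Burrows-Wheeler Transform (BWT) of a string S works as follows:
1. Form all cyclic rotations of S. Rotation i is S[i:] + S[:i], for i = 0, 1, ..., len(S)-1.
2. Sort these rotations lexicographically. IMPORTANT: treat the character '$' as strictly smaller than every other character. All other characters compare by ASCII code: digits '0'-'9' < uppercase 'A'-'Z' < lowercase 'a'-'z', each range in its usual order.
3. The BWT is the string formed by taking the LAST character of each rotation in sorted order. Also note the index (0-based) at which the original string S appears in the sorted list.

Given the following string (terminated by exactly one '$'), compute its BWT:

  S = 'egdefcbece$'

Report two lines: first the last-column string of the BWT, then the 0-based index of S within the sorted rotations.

Answer: ecfegcbd$ee
8

Derivation:
All 11 rotations (rotation i = S[i:]+S[:i]):
  rot[0] = egdefcbece$
  rot[1] = gdefcbece$e
  rot[2] = defcbece$eg
  rot[3] = efcbece$egd
  rot[4] = fcbece$egde
  rot[5] = cbece$egdef
  rot[6] = bece$egdefc
  rot[7] = ece$egdefcb
  rot[8] = ce$egdefcbe
  rot[9] = e$egdefcbec
  rot[10] = $egdefcbece
Sorted (with $ < everything):
  sorted[0] = $egdefcbece  (last char: 'e')
  sorted[1] = bece$egdefc  (last char: 'c')
  sorted[2] = cbece$egdef  (last char: 'f')
  sorted[3] = ce$egdefcbe  (last char: 'e')
  sorted[4] = defcbece$eg  (last char: 'g')
  sorted[5] = e$egdefcbec  (last char: 'c')
  sorted[6] = ece$egdefcb  (last char: 'b')
  sorted[7] = efcbece$egd  (last char: 'd')
  sorted[8] = egdefcbece$  (last char: '$')
  sorted[9] = fcbece$egde  (last char: 'e')
  sorted[10] = gdefcbece$e  (last char: 'e')
Last column: ecfegcbd$ee
Original string S is at sorted index 8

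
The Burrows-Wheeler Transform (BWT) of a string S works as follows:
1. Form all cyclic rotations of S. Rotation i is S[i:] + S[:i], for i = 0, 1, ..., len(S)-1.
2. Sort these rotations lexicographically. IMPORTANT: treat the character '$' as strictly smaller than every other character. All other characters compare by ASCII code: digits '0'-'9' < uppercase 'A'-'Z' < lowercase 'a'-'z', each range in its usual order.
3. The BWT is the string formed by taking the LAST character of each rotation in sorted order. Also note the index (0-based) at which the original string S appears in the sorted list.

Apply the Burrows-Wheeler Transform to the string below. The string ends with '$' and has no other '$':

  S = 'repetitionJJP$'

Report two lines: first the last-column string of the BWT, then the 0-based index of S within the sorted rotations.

Answer: PnJJrpttoie$ie
11

Derivation:
All 14 rotations (rotation i = S[i:]+S[:i]):
  rot[0] = repetitionJJP$
  rot[1] = epetitionJJP$r
  rot[2] = petitionJJP$re
  rot[3] = etitionJJP$rep
  rot[4] = titionJJP$repe
  rot[5] = itionJJP$repet
  rot[6] = tionJJP$repeti
  rot[7] = ionJJP$repetit
  rot[8] = onJJP$repetiti
  rot[9] = nJJP$repetitio
  rot[10] = JJP$repetition
  rot[11] = JP$repetitionJ
  rot[12] = P$repetitionJJ
  rot[13] = $repetitionJJP
Sorted (with $ < everything):
  sorted[0] = $repetitionJJP  (last char: 'P')
  sorted[1] = JJP$repetition  (last char: 'n')
  sorted[2] = JP$repetitionJ  (last char: 'J')
  sorted[3] = P$repetitionJJ  (last char: 'J')
  sorted[4] = epetitionJJP$r  (last char: 'r')
  sorted[5] = etitionJJP$rep  (last char: 'p')
  sorted[6] = ionJJP$repetit  (last char: 't')
  sorted[7] = itionJJP$repet  (last char: 't')
  sorted[8] = nJJP$repetitio  (last char: 'o')
  sorted[9] = onJJP$repetiti  (last char: 'i')
  sorted[10] = petitionJJP$re  (last char: 'e')
  sorted[11] = repetitionJJP$  (last char: '$')
  sorted[12] = tionJJP$repeti  (last char: 'i')
  sorted[13] = titionJJP$repe  (last char: 'e')
Last column: PnJJrpttoie$ie
Original string S is at sorted index 11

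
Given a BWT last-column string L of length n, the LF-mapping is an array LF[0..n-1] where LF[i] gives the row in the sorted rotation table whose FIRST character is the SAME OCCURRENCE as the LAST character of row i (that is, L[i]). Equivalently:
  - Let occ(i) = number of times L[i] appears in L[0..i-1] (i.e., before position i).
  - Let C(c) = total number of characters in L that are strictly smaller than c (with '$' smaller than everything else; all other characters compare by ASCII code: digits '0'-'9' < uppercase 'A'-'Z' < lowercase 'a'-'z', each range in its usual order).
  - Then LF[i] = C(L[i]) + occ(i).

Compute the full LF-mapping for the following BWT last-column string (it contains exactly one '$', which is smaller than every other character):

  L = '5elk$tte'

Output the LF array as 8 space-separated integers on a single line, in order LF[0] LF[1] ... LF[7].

Answer: 1 2 5 4 0 6 7 3

Derivation:
Char counts: '$':1, '5':1, 'e':2, 'k':1, 'l':1, 't':2
C (first-col start): C('$')=0, C('5')=1, C('e')=2, C('k')=4, C('l')=5, C('t')=6
L[0]='5': occ=0, LF[0]=C('5')+0=1+0=1
L[1]='e': occ=0, LF[1]=C('e')+0=2+0=2
L[2]='l': occ=0, LF[2]=C('l')+0=5+0=5
L[3]='k': occ=0, LF[3]=C('k')+0=4+0=4
L[4]='$': occ=0, LF[4]=C('$')+0=0+0=0
L[5]='t': occ=0, LF[5]=C('t')+0=6+0=6
L[6]='t': occ=1, LF[6]=C('t')+1=6+1=7
L[7]='e': occ=1, LF[7]=C('e')+1=2+1=3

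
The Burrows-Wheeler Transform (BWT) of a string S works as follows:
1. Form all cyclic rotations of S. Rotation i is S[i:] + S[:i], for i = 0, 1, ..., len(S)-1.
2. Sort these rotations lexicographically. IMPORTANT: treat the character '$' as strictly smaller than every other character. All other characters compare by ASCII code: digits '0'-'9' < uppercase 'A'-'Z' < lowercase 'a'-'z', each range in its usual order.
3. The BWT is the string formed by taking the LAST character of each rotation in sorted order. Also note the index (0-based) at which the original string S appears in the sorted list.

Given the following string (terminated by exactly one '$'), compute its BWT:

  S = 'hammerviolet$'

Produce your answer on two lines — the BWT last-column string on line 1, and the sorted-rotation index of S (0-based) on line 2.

All 13 rotations (rotation i = S[i:]+S[:i]):
  rot[0] = hammerviolet$
  rot[1] = ammerviolet$h
  rot[2] = mmerviolet$ha
  rot[3] = merviolet$ham
  rot[4] = erviolet$hamm
  rot[5] = rviolet$hamme
  rot[6] = violet$hammer
  rot[7] = iolet$hammerv
  rot[8] = olet$hammervi
  rot[9] = let$hammervio
  rot[10] = et$hammerviol
  rot[11] = t$hammerviole
  rot[12] = $hammerviolet
Sorted (with $ < everything):
  sorted[0] = $hammerviolet  (last char: 't')
  sorted[1] = ammerviolet$h  (last char: 'h')
  sorted[2] = erviolet$hamm  (last char: 'm')
  sorted[3] = et$hammerviol  (last char: 'l')
  sorted[4] = hammerviolet$  (last char: '$')
  sorted[5] = iolet$hammerv  (last char: 'v')
  sorted[6] = let$hammervio  (last char: 'o')
  sorted[7] = merviolet$ham  (last char: 'm')
  sorted[8] = mmerviolet$ha  (last char: 'a')
  sorted[9] = olet$hammervi  (last char: 'i')
  sorted[10] = rviolet$hamme  (last char: 'e')
  sorted[11] = t$hammerviole  (last char: 'e')
  sorted[12] = violet$hammer  (last char: 'r')
Last column: thml$vomaieer
Original string S is at sorted index 4

Answer: thml$vomaieer
4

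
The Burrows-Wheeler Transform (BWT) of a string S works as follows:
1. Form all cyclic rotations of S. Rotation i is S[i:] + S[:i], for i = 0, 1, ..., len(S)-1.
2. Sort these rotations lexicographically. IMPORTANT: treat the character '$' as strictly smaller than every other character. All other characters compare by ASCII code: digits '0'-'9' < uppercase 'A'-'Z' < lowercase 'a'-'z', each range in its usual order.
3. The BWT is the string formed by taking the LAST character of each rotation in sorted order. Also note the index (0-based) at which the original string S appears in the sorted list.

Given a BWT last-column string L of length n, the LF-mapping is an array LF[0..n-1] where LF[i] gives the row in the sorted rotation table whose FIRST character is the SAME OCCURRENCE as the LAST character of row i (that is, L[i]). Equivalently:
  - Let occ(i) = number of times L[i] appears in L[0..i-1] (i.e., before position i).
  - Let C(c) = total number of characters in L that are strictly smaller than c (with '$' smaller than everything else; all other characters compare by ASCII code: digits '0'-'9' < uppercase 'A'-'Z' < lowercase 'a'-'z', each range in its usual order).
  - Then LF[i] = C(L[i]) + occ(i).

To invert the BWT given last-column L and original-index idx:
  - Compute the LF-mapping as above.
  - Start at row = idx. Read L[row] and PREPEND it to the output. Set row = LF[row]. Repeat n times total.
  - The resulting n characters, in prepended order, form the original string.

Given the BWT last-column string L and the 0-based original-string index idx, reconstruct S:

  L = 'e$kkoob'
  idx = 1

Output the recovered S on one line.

LF mapping: 2 0 3 4 5 6 1
Walk LF starting at row 1, prepending L[row]:
  step 1: row=1, L[1]='$', prepend. Next row=LF[1]=0
  step 2: row=0, L[0]='e', prepend. Next row=LF[0]=2
  step 3: row=2, L[2]='k', prepend. Next row=LF[2]=3
  step 4: row=3, L[3]='k', prepend. Next row=LF[3]=4
  step 5: row=4, L[4]='o', prepend. Next row=LF[4]=5
  step 6: row=5, L[5]='o', prepend. Next row=LF[5]=6
  step 7: row=6, L[6]='b', prepend. Next row=LF[6]=1
Reversed output: bookke$

Answer: bookke$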